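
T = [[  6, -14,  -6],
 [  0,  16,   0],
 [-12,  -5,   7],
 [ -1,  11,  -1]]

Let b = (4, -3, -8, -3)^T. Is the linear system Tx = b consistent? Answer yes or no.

no

Row reduce the augmented matrix [T | b].
R3 ← R3 + (2)·R1: [0, -33, -5, 0]
R4 ← R4 + (1/6)·R1: [0, 26/3, -2, -7/3]
R3 ← R3 + (33/16)·R2: [0, 0, -5, -99/16]
R4 ← R4 − (13/24)·R2: [0, 0, -2, -17/24]
R4 ← R4 − (2/5)·R3: [0, 0, 0, 53/30]
The echelon form has 4 nonzero rows; the last pivot sits in the augmented column, so rank(T) = 3 but rank([T|b]) = 4.
Since the ranks differ, the system is inconsistent.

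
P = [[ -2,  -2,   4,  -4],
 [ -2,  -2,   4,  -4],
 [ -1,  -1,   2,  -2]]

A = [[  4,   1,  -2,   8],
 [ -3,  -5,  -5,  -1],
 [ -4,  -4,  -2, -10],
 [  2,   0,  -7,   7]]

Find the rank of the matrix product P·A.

1

First compute PA:
[[-26,  -8,  34, -82],
 [-26,  -8,  34, -82],
 [-13,  -4,  17, -41]]
Now row reduce the product.
R2 ← R2 − R1: [0, 0, 0, 0]
R3 ← R3 − (1/2)·R1: [0, 0, 0, 0]
1 nonzero row, so rank(PA) = 1.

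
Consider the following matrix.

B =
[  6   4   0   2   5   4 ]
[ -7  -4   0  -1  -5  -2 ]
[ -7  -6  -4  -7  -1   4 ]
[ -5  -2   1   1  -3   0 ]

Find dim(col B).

4

Row reduce to echelon form.
R2 ← R2 + (7/6)·R1: [0, 2/3, 0, 4/3, 5/6, 8/3]
R3 ← R3 + (7/6)·R1: [0, -4/3, -4, -14/3, 29/6, 26/3]
R4 ← R4 + (5/6)·R1: [0, 4/3, 1, 8/3, 7/6, 10/3]
R3 ← R3 + (2)·R2: [0, 0, -4, -2, 13/2, 14]
R4 ← R4 − (2)·R2: [0, 0, 1, 0, -1/2, -2]
R4 ← R4 + (1/4)·R3: [0, 0, 0, -1/2, 9/8, 3/2]
Echelon form has 4 nonzero rows, so rank(B) = 4.
The column space has dimension equal to the rank: 4.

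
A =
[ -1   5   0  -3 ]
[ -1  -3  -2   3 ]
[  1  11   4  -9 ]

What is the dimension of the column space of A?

Row reduce to echelon form.
R2 ← R2 − R1: [0, -8, -2, 6]
R3 ← R3 + R1: [0, 16, 4, -12]
R3 ← R3 + (2)·R2: [0, 0, 0, 0]
Echelon form has 2 nonzero rows, so rank(A) = 2.
The column space has dimension equal to the rank: 2.

2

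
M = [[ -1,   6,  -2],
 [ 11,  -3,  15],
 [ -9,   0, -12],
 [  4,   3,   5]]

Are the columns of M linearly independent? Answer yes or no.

Row reduce M to echelon form.
R2 ← R2 + (11)·R1: [0, 63, -7]
R3 ← R3 − (9)·R1: [0, -54, 6]
R4 ← R4 + (4)·R1: [0, 27, -3]
R3 ← R3 + (6/7)·R2: [0, 0, 0]
R4 ← R4 − (3/7)·R2: [0, 0, 0]
2 pivots among 3 columns.
Only 2 < 3 pivot columns, so the columns are linearly dependent.

no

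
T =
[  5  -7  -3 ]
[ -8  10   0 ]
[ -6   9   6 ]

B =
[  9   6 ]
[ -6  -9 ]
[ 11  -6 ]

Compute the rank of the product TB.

2

First compute TB:
[[ 54, 111],
 [-132, -138],
 [-42, -153]]
Now row reduce the product.
R2 ← R2 + (22/9)·R1: [0, 400/3]
R3 ← R3 + (7/9)·R1: [0, -200/3]
R3 ← R3 + (1/2)·R2: [0, 0]
2 nonzero rows, so rank(TB) = 2.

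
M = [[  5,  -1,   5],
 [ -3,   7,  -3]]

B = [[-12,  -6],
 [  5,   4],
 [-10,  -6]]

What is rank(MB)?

2

First compute MB:
[[-115, -64],
 [101,  64]]
Now row reduce the product.
R2 ← R2 + (101/115)·R1: [0, 896/115]
2 nonzero rows, so rank(MB) = 2.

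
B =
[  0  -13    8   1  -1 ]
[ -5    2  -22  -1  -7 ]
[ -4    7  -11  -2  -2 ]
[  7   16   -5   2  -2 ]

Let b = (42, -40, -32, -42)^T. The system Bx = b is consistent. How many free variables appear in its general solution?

Row reduce the augmented matrix [B | b].
Swap R1 ↔ R2
R3 ← R3 − (4/5)·R1: [0, 27/5, 33/5, -6/5, 18/5, 0]
R4 ← R4 + (7/5)·R1: [0, 94/5, -179/5, 3/5, -59/5, -98]
R3 ← R3 + (27/65)·R2: [0, 0, 129/13, -51/65, 207/65, 1134/65]
R4 ← R4 + (94/65)·R2: [0, 0, -315/13, 133/65, -861/65, -2422/65]
R4 ← R4 + (105/43)·R3: [0, 0, 0, 28/215, -1176/215, 1148/215]
The echelon form has 4 nonzero rows, and every pivot lies in the first 5 columns, so rank(B) = rank([B|b]) = 4.
The system is consistent.
Free variables = (unknowns) − (rank) = 5 − 4 = 1.

1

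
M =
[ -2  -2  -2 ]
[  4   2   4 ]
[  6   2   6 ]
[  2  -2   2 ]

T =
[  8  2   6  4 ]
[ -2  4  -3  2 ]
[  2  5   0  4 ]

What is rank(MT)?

First compute MT:
[[-16, -22,  -6, -20],
 [ 36,  36,  18,  36],
 [ 56,  50,  30,  52],
 [ 24,   6,  18,  12]]
Now row reduce the product.
R2 ← R2 + (9/4)·R1: [0, -27/2, 9/2, -9]
R3 ← R3 + (7/2)·R1: [0, -27, 9, -18]
R4 ← R4 + (3/2)·R1: [0, -27, 9, -18]
R3 ← R3 − (2)·R2: [0, 0, 0, 0]
R4 ← R4 − (2)·R2: [0, 0, 0, 0]
2 nonzero rows, so rank(MT) = 2.

2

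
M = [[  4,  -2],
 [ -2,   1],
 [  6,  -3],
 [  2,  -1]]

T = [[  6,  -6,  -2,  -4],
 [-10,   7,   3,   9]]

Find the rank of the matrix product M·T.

1

First compute MT:
[[ 44, -38, -14, -34],
 [-22,  19,   7,  17],
 [ 66, -57, -21, -51],
 [ 22, -19,  -7, -17]]
Now row reduce the product.
R2 ← R2 + (1/2)·R1: [0, 0, 0, 0]
R3 ← R3 − (3/2)·R1: [0, 0, 0, 0]
R4 ← R4 − (1/2)·R1: [0, 0, 0, 0]
1 nonzero row, so rank(MT) = 1.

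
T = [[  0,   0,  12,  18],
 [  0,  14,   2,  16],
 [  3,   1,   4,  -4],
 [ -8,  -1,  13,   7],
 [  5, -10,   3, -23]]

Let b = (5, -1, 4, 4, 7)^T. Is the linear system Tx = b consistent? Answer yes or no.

no

Row reduce the augmented matrix [T | b].
Swap R1 ↔ R3
R4 ← R4 + (8/3)·R1: [0, 5/3, 71/3, -11/3, 44/3]
R5 ← R5 − (5/3)·R1: [0, -35/3, -11/3, -49/3, 1/3]
R4 ← R4 − (5/42)·R2: [0, 0, 164/7, -39/7, 207/14]
R5 ← R5 + (5/6)·R2: [0, 0, -2, -3, -1/2]
R4 ← R4 − (41/21)·R3: [0, 0, 0, -285/7, 211/42]
R5 ← R5 + (1/6)·R3: [0, 0, 0, 0, 1/3]
The echelon form has 5 nonzero rows; the last pivot sits in the augmented column, so rank(T) = 4 but rank([T|b]) = 5.
Since the ranks differ, the system is inconsistent.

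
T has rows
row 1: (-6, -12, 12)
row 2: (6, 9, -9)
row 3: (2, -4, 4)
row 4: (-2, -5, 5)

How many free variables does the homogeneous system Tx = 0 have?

1

Row reduce to echelon form.
R2 ← R2 + R1: [0, -3, 3]
R3 ← R3 + (1/3)·R1: [0, -8, 8]
R4 ← R4 − (1/3)·R1: [0, -1, 1]
R3 ← R3 − (8/3)·R2: [0, 0, 0]
R4 ← R4 − (1/3)·R2: [0, 0, 0]
2 nonzero rows, so rank(T) = 2.
T has 3 columns; by rank–nullity, nullity = 3 − 2 = 1.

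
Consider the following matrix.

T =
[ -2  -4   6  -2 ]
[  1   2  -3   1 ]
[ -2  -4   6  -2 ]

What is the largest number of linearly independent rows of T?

Row reduce to echelon form.
R2 ← R2 + (1/2)·R1: [0, 0, 0, 0]
R3 ← R3 − R1: [0, 0, 0, 0]
Echelon form has 1 nonzero row, so rank(T) = 1.
The rank gives the maximum number of linearly independent rows: 1.

1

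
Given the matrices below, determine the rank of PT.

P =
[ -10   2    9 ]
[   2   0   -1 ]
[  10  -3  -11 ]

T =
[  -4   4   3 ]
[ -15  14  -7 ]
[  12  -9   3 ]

First compute PT:
[[118, -93, -17],
 [-20,  17,   3],
 [-127,  97,  18]]
Now row reduce the product.
R2 ← R2 + (10/59)·R1: [0, 73/59, 7/59]
R3 ← R3 + (127/118)·R1: [0, -365/118, -35/118]
R3 ← R3 + (5/2)·R2: [0, 0, 0]
2 nonzero rows, so rank(PT) = 2.

2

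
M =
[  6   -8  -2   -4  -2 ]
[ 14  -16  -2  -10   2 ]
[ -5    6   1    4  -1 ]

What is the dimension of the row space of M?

Row reduce to echelon form.
R2 ← R2 − (7/3)·R1: [0, 8/3, 8/3, -2/3, 20/3]
R3 ← R3 + (5/6)·R1: [0, -2/3, -2/3, 2/3, -8/3]
R3 ← R3 + (1/4)·R2: [0, 0, 0, 1/2, -1]
Echelon form has 3 nonzero rows, so rank(M) = 3.
The row space has dimension equal to the rank: 3.

3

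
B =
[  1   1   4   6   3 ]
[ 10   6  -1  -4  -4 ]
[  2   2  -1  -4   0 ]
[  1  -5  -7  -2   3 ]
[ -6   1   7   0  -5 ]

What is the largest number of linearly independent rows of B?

5

Row reduce to echelon form.
R2 ← R2 − (10)·R1: [0, -4, -41, -64, -34]
R3 ← R3 − (2)·R1: [0, 0, -9, -16, -6]
R4 ← R4 − R1: [0, -6, -11, -8, 0]
R5 ← R5 + (6)·R1: [0, 7, 31, 36, 13]
R4 ← R4 − (3/2)·R2: [0, 0, 101/2, 88, 51]
R5 ← R5 + (7/4)·R2: [0, 0, -163/4, -76, -93/2]
R4 ← R4 + (101/18)·R3: [0, 0, 0, -16/9, 52/3]
R5 ← R5 − (163/36)·R3: [0, 0, 0, -32/9, -58/3]
R5 ← R5 − (2)·R4: [0, 0, 0, 0, -54]
Echelon form has 5 nonzero rows, so rank(B) = 5.
The rank gives the maximum number of linearly independent rows: 5.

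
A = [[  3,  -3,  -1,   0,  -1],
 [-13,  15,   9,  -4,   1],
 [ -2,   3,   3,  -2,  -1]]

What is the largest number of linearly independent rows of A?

Row reduce to echelon form.
R2 ← R2 + (13/3)·R1: [0, 2, 14/3, -4, -10/3]
R3 ← R3 + (2/3)·R1: [0, 1, 7/3, -2, -5/3]
R3 ← R3 − (1/2)·R2: [0, 0, 0, 0, 0]
Echelon form has 2 nonzero rows, so rank(A) = 2.
The rank gives the maximum number of linearly independent rows: 2.

2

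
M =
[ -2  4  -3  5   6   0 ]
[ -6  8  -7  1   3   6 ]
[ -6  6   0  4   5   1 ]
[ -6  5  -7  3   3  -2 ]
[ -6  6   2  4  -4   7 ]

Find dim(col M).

5

Row reduce to echelon form.
R2 ← R2 − (3)·R1: [0, -4, 2, -14, -15, 6]
R3 ← R3 − (3)·R1: [0, -6, 9, -11, -13, 1]
R4 ← R4 − (3)·R1: [0, -7, 2, -12, -15, -2]
R5 ← R5 − (3)·R1: [0, -6, 11, -11, -22, 7]
R3 ← R3 − (3/2)·R2: [0, 0, 6, 10, 19/2, -8]
R4 ← R4 − (7/4)·R2: [0, 0, -3/2, 25/2, 45/4, -25/2]
R5 ← R5 − (3/2)·R2: [0, 0, 8, 10, 1/2, -2]
R4 ← R4 + (1/4)·R3: [0, 0, 0, 15, 109/8, -29/2]
R5 ← R5 − (4/3)·R3: [0, 0, 0, -10/3, -73/6, 26/3]
R5 ← R5 + (2/9)·R4: [0, 0, 0, 0, -329/36, 49/9]
Echelon form has 5 nonzero rows, so rank(M) = 5.
The column space has dimension equal to the rank: 5.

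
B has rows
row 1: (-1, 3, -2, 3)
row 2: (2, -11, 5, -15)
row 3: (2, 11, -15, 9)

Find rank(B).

3

Row reduce to echelon form.
R2 ← R2 + (2)·R1: [0, -5, 1, -9]
R3 ← R3 + (2)·R1: [0, 17, -19, 15]
R3 ← R3 + (17/5)·R2: [0, 0, -78/5, -78/5]
Echelon form has 3 nonzero rows, so rank(B) = 3.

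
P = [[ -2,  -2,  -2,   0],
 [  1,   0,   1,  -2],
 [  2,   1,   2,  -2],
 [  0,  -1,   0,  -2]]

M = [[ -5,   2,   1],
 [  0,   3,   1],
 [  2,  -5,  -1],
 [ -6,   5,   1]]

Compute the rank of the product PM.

First compute PM:
[[  6,   0,  -2],
 [  9, -13,  -2],
 [  6, -13,  -1],
 [ 12, -13,  -3]]
Now row reduce the product.
R2 ← R2 − (3/2)·R1: [0, -13, 1]
R3 ← R3 − R1: [0, -13, 1]
R4 ← R4 − (2)·R1: [0, -13, 1]
R3 ← R3 − R2: [0, 0, 0]
R4 ← R4 − R2: [0, 0, 0]
2 nonzero rows, so rank(PM) = 2.

2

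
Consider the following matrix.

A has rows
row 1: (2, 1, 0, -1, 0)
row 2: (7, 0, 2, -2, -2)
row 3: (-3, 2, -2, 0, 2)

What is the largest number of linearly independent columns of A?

Row reduce to echelon form.
R2 ← R2 − (7/2)·R1: [0, -7/2, 2, 3/2, -2]
R3 ← R3 + (3/2)·R1: [0, 7/2, -2, -3/2, 2]
R3 ← R3 + R2: [0, 0, 0, 0, 0]
Echelon form has 2 nonzero rows, so rank(A) = 2.
The rank gives the maximum number of linearly independent columns: 2.

2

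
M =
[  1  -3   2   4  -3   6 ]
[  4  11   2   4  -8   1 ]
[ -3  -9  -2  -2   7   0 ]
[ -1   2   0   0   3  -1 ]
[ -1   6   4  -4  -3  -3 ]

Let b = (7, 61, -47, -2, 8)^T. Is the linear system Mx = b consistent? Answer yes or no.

Row reduce the augmented matrix [M | b].
R2 ← R2 − (4)·R1: [0, 23, -6, -12, 4, -23, 33]
R3 ← R3 + (3)·R1: [0, -18, 4, 10, -2, 18, -26]
R4 ← R4 + R1: [0, -1, 2, 4, 0, 5, 5]
R5 ← R5 + R1: [0, 3, 6, 0, -6, 3, 15]
R3 ← R3 + (18/23)·R2: [0, 0, -16/23, 14/23, 26/23, 0, -4/23]
R4 ← R4 + (1/23)·R2: [0, 0, 40/23, 80/23, 4/23, 4, 148/23]
R5 ← R5 − (3/23)·R2: [0, 0, 156/23, 36/23, -150/23, 6, 246/23]
R4 ← R4 + (5/2)·R3: [0, 0, 0, 5, 3, 4, 6]
R5 ← R5 + (39/4)·R3: [0, 0, 0, 15/2, 9/2, 6, 9]
R5 ← R5 − (3/2)·R4: [0, 0, 0, 0, 0, 0, 0]
The echelon form has 4 nonzero rows, and every pivot lies in the first 6 columns, so rank(M) = rank([M|b]) = 4.
The system is consistent.

yes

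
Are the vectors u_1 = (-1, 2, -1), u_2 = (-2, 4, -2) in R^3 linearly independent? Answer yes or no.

no

Form the matrix with these vectors as rows and row reduce.
R2 ← R2 − (2)·R1: [0, 0, 0]
1 nonzero row, so the 2 vectors span a space of dimension 1.
Since 1 < 2, the vectors are linearly dependent.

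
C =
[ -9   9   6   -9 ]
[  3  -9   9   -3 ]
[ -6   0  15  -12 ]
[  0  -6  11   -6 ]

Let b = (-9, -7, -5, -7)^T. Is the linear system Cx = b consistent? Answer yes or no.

Row reduce the augmented matrix [C | b].
R2 ← R2 + (1/3)·R1: [0, -6, 11, -6, -10]
R3 ← R3 − (2/3)·R1: [0, -6, 11, -6, 1]
R3 ← R3 − R2: [0, 0, 0, 0, 11]
R4 ← R4 − R2: [0, 0, 0, 0, 3]
R4 ← R4 − (3/11)·R3: [0, 0, 0, 0, 0]
The echelon form has 3 nonzero rows; the last pivot sits in the augmented column, so rank(C) = 2 but rank([C|b]) = 3.
Since the ranks differ, the system is inconsistent.

no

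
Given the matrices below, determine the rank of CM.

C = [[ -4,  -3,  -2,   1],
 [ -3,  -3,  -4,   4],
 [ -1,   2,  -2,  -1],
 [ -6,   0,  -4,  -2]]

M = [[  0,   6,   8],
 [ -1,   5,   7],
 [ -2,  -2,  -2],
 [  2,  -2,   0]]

First compute CM:
[[  9, -37, -49],
 [ 19, -33, -37],
 [  0,  10,  10],
 [  4, -24, -40]]
Now row reduce the product.
R2 ← R2 − (19/9)·R1: [0, 406/9, 598/9]
R4 ← R4 − (4/9)·R1: [0, -68/9, -164/9]
R3 ← R3 − (45/203)·R2: [0, 0, -960/203]
R4 ← R4 + (34/203)·R2: [0, 0, -1440/203]
R4 ← R4 − (3/2)·R3: [0, 0, 0]
3 nonzero rows, so rank(CM) = 3.

3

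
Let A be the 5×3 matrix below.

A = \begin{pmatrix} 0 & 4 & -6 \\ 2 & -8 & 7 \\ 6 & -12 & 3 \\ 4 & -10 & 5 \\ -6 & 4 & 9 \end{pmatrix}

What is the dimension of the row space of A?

Row reduce to echelon form.
Swap R1 ↔ R2
R3 ← R3 − (3)·R1: [0, 12, -18]
R4 ← R4 − (2)·R1: [0, 6, -9]
R5 ← R5 + (3)·R1: [0, -20, 30]
R3 ← R3 − (3)·R2: [0, 0, 0]
R4 ← R4 − (3/2)·R2: [0, 0, 0]
R5 ← R5 + (5)·R2: [0, 0, 0]
Echelon form has 2 nonzero rows, so rank(A) = 2.
The row space has dimension equal to the rank: 2.

2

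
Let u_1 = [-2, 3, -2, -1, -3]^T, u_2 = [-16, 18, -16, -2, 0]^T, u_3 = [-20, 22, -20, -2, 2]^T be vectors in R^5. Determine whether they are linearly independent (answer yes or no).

Form the matrix with these vectors as rows and row reduce.
R2 ← R2 − (8)·R1: [0, -6, 0, 6, 24]
R3 ← R3 − (10)·R1: [0, -8, 0, 8, 32]
R3 ← R3 − (4/3)·R2: [0, 0, 0, 0, 0]
2 nonzero rows, so the 3 vectors span a space of dimension 2.
Since 2 < 3, the vectors are linearly dependent.

no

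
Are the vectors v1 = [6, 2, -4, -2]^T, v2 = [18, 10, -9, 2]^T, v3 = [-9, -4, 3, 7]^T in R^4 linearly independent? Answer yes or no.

yes

Form the matrix with these vectors as rows and row reduce.
R2 ← R2 − (3)·R1: [0, 4, 3, 8]
R3 ← R3 + (3/2)·R1: [0, -1, -3, 4]
R3 ← R3 + (1/4)·R2: [0, 0, -9/4, 6]
3 nonzero rows, so the 3 vectors span a space of dimension 3.
Since 3 = 3, the vectors are linearly independent.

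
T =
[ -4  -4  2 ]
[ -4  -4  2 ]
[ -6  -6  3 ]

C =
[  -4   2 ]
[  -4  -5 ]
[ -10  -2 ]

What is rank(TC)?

First compute TC:
[[ 12,   8],
 [ 12,   8],
 [ 18,  12]]
Now row reduce the product.
R2 ← R2 − R1: [0, 0]
R3 ← R3 − (3/2)·R1: [0, 0]
1 nonzero row, so rank(TC) = 1.

1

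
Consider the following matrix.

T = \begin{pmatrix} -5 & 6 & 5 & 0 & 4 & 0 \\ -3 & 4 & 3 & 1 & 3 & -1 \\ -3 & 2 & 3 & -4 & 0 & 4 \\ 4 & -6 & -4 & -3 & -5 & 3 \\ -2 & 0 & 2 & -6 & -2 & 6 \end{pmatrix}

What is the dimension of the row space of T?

2

Row reduce to echelon form.
R2 ← R2 − (3/5)·R1: [0, 2/5, 0, 1, 3/5, -1]
R3 ← R3 − (3/5)·R1: [0, -8/5, 0, -4, -12/5, 4]
R4 ← R4 + (4/5)·R1: [0, -6/5, 0, -3, -9/5, 3]
R5 ← R5 − (2/5)·R1: [0, -12/5, 0, -6, -18/5, 6]
R3 ← R3 + (4)·R2: [0, 0, 0, 0, 0, 0]
R4 ← R4 + (3)·R2: [0, 0, 0, 0, 0, 0]
R5 ← R5 + (6)·R2: [0, 0, 0, 0, 0, 0]
Echelon form has 2 nonzero rows, so rank(T) = 2.
The row space has dimension equal to the rank: 2.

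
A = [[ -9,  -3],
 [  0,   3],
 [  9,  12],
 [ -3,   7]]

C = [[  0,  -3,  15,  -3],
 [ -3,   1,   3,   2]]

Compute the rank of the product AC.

2

First compute AC:
[[  9,  24, -144,  21],
 [ -9,   3,   9,   6],
 [-36, -15, 171,  -3],
 [-21,  16, -24,  23]]
Now row reduce the product.
R2 ← R2 + R1: [0, 27, -135, 27]
R3 ← R3 + (4)·R1: [0, 81, -405, 81]
R4 ← R4 + (7/3)·R1: [0, 72, -360, 72]
R3 ← R3 − (3)·R2: [0, 0, 0, 0]
R4 ← R4 − (8/3)·R2: [0, 0, 0, 0]
2 nonzero rows, so rank(AC) = 2.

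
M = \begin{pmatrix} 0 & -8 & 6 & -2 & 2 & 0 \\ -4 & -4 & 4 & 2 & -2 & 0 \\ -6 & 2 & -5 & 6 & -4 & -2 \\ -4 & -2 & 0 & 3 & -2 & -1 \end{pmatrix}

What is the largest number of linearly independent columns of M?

3

Row reduce to echelon form.
Swap R1 ↔ R2
R3 ← R3 − (3/2)·R1: [0, 8, -11, 3, -1, -2]
R4 ← R4 − R1: [0, 2, -4, 1, 0, -1]
R3 ← R3 + R2: [0, 0, -5, 1, 1, -2]
R4 ← R4 + (1/4)·R2: [0, 0, -5/2, 1/2, 1/2, -1]
R4 ← R4 − (1/2)·R3: [0, 0, 0, 0, 0, 0]
Echelon form has 3 nonzero rows, so rank(M) = 3.
The rank gives the maximum number of linearly independent columns: 3.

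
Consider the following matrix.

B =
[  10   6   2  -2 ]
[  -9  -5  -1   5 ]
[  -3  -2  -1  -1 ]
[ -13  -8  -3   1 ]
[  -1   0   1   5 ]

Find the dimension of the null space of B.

Row reduce to echelon form.
R2 ← R2 + (9/10)·R1: [0, 2/5, 4/5, 16/5]
R3 ← R3 + (3/10)·R1: [0, -1/5, -2/5, -8/5]
R4 ← R4 + (13/10)·R1: [0, -1/5, -2/5, -8/5]
R5 ← R5 + (1/10)·R1: [0, 3/5, 6/5, 24/5]
R3 ← R3 + (1/2)·R2: [0, 0, 0, 0]
R4 ← R4 + (1/2)·R2: [0, 0, 0, 0]
R5 ← R5 − (3/2)·R2: [0, 0, 0, 0]
2 nonzero rows, so rank(B) = 2.
B has 4 columns; by rank–nullity, nullity = 4 − 2 = 2.

2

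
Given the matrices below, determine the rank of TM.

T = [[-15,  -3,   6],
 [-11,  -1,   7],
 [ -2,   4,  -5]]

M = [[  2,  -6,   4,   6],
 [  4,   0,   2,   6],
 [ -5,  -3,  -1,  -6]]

First compute TM:
[[-72,  72, -72, -144],
 [-61,  45, -53, -114],
 [ 37,  27,   5,  42]]
Now row reduce the product.
R2 ← R2 − (61/72)·R1: [0, -16, 8, 8]
R3 ← R3 + (37/72)·R1: [0, 64, -32, -32]
R3 ← R3 + (4)·R2: [0, 0, 0, 0]
2 nonzero rows, so rank(TM) = 2.

2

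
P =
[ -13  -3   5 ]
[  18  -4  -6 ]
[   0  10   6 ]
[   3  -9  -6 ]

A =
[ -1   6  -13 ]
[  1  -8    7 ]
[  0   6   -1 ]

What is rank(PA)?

3

First compute PA:
[[ 10, -24, 143],
 [-22, 104, -256],
 [ 10, -44,  64],
 [-12,  54, -96]]
Now row reduce the product.
R2 ← R2 + (11/5)·R1: [0, 256/5, 293/5]
R3 ← R3 − R1: [0, -20, -79]
R4 ← R4 + (6/5)·R1: [0, 126/5, 378/5]
R3 ← R3 + (25/64)·R2: [0, 0, -3591/64]
R4 ← R4 − (63/128)·R2: [0, 0, 5985/128]
R4 ← R4 + (5/6)·R3: [0, 0, 0]
3 nonzero rows, so rank(PA) = 3.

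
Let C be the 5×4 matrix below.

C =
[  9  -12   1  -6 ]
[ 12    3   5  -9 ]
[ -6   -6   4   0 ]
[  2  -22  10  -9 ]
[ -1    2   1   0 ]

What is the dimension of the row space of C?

Row reduce to echelon form.
R2 ← R2 − (4/3)·R1: [0, 19, 11/3, -1]
R3 ← R3 + (2/3)·R1: [0, -14, 14/3, -4]
R4 ← R4 − (2/9)·R1: [0, -58/3, 88/9, -23/3]
R5 ← R5 + (1/9)·R1: [0, 2/3, 10/9, -2/3]
R3 ← R3 + (14/19)·R2: [0, 0, 140/19, -90/19]
R4 ← R4 + (58/57)·R2: [0, 0, 770/57, -165/19]
R5 ← R5 − (2/57)·R2: [0, 0, 56/57, -12/19]
R4 ← R4 − (11/6)·R3: [0, 0, 0, 0]
R5 ← R5 − (2/15)·R3: [0, 0, 0, 0]
Echelon form has 3 nonzero rows, so rank(C) = 3.
The row space has dimension equal to the rank: 3.

3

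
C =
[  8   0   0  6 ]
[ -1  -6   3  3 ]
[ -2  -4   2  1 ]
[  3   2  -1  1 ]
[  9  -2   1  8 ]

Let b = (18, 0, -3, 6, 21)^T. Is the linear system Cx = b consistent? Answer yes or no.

yes

Row reduce the augmented matrix [C | b].
R2 ← R2 + (1/8)·R1: [0, -6, 3, 15/4, 9/4]
R3 ← R3 + (1/4)·R1: [0, -4, 2, 5/2, 3/2]
R4 ← R4 − (3/8)·R1: [0, 2, -1, -5/4, -3/4]
R5 ← R5 − (9/8)·R1: [0, -2, 1, 5/4, 3/4]
R3 ← R3 − (2/3)·R2: [0, 0, 0, 0, 0]
R4 ← R4 + (1/3)·R2: [0, 0, 0, 0, 0]
R5 ← R5 − (1/3)·R2: [0, 0, 0, 0, 0]
The echelon form has 2 nonzero rows, and every pivot lies in the first 4 columns, so rank(C) = rank([C|b]) = 2.
The system is consistent.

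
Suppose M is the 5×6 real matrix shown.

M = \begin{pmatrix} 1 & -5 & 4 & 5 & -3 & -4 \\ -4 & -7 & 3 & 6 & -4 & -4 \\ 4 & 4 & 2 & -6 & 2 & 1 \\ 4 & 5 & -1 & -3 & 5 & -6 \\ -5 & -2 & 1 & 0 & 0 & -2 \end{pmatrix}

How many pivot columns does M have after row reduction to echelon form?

5

Row reduce to echelon form.
R2 ← R2 + (4)·R1: [0, -27, 19, 26, -16, -20]
R3 ← R3 − (4)·R1: [0, 24, -14, -26, 14, 17]
R4 ← R4 − (4)·R1: [0, 25, -17, -23, 17, 10]
R5 ← R5 + (5)·R1: [0, -27, 21, 25, -15, -22]
R3 ← R3 + (8/9)·R2: [0, 0, 26/9, -26/9, -2/9, -7/9]
R4 ← R4 + (25/27)·R2: [0, 0, 16/27, 29/27, 59/27, -230/27]
R5 ← R5 − R2: [0, 0, 2, -1, 1, -2]
R4 ← R4 − (8/39)·R3: [0, 0, 0, 5/3, 29/13, -326/39]
R5 ← R5 − (9/13)·R3: [0, 0, 0, 1, 15/13, -19/13]
R5 ← R5 − (3/5)·R4: [0, 0, 0, 0, -12/65, 231/65]
Echelon form has 5 nonzero rows, so rank(M) = 5.
Each nonzero row contributes one pivot column: 5 pivot columns.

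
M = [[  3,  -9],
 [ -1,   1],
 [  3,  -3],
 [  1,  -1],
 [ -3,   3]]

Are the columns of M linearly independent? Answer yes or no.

Row reduce M to echelon form.
R2 ← R2 + (1/3)·R1: [0, -2]
R3 ← R3 − R1: [0, 6]
R4 ← R4 − (1/3)·R1: [0, 2]
R5 ← R5 + R1: [0, -6]
R3 ← R3 + (3)·R2: [0, 0]
R4 ← R4 + R2: [0, 0]
R5 ← R5 − (3)·R2: [0, 0]
2 pivots among 2 columns.
Every column is a pivot column, so the columns are linearly independent.

yes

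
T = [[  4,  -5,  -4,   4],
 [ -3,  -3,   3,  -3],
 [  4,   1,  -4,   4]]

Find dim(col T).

Row reduce to echelon form.
R2 ← R2 + (3/4)·R1: [0, -27/4, 0, 0]
R3 ← R3 − R1: [0, 6, 0, 0]
R3 ← R3 + (8/9)·R2: [0, 0, 0, 0]
Echelon form has 2 nonzero rows, so rank(T) = 2.
The column space has dimension equal to the rank: 2.

2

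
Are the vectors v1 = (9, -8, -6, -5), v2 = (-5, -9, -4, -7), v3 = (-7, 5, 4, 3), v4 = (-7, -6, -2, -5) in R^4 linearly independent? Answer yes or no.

no

Form the matrix with these vectors as rows and row reduce.
R2 ← R2 + (5/9)·R1: [0, -121/9, -22/3, -88/9]
R3 ← R3 + (7/9)·R1: [0, -11/9, -2/3, -8/9]
R4 ← R4 + (7/9)·R1: [0, -110/9, -20/3, -80/9]
R3 ← R3 − (1/11)·R2: [0, 0, 0, 0]
R4 ← R4 − (10/11)·R2: [0, 0, 0, 0]
2 nonzero rows, so the 4 vectors span a space of dimension 2.
Since 2 < 4, the vectors are linearly dependent.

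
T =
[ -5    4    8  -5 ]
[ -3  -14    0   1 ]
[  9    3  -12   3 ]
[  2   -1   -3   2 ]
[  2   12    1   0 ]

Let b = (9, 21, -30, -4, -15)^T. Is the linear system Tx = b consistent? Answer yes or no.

yes

Row reduce the augmented matrix [T | b].
R2 ← R2 − (3/5)·R1: [0, -82/5, -24/5, 4, 78/5]
R3 ← R3 + (9/5)·R1: [0, 51/5, 12/5, -6, -69/5]
R4 ← R4 + (2/5)·R1: [0, 3/5, 1/5, 0, -2/5]
R5 ← R5 + (2/5)·R1: [0, 68/5, 21/5, -2, -57/5]
R3 ← R3 + (51/82)·R2: [0, 0, -24/41, -144/41, -168/41]
R4 ← R4 + (3/82)·R2: [0, 0, 1/41, 6/41, 7/41]
R5 ← R5 + (34/41)·R2: [0, 0, 9/41, 54/41, 63/41]
R4 ← R4 + (1/24)·R3: [0, 0, 0, 0, 0]
R5 ← R5 + (3/8)·R3: [0, 0, 0, 0, 0]
The echelon form has 3 nonzero rows, and every pivot lies in the first 4 columns, so rank(T) = rank([T|b]) = 3.
The system is consistent.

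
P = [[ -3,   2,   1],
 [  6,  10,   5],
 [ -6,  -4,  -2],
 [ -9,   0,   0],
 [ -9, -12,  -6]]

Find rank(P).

2

Row reduce to echelon form.
R2 ← R2 + (2)·R1: [0, 14, 7]
R3 ← R3 − (2)·R1: [0, -8, -4]
R4 ← R4 − (3)·R1: [0, -6, -3]
R5 ← R5 − (3)·R1: [0, -18, -9]
R3 ← R3 + (4/7)·R2: [0, 0, 0]
R4 ← R4 + (3/7)·R2: [0, 0, 0]
R5 ← R5 + (9/7)·R2: [0, 0, 0]
Echelon form has 2 nonzero rows, so rank(P) = 2.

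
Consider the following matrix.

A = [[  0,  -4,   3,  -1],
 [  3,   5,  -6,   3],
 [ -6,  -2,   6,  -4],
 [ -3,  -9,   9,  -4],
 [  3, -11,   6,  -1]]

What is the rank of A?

Row reduce to echelon form.
Swap R1 ↔ R2
R3 ← R3 + (2)·R1: [0, 8, -6, 2]
R4 ← R4 + R1: [0, -4, 3, -1]
R5 ← R5 − R1: [0, -16, 12, -4]
R3 ← R3 + (2)·R2: [0, 0, 0, 0]
R4 ← R4 − R2: [0, 0, 0, 0]
R5 ← R5 − (4)·R2: [0, 0, 0, 0]
Echelon form has 2 nonzero rows, so rank(A) = 2.

2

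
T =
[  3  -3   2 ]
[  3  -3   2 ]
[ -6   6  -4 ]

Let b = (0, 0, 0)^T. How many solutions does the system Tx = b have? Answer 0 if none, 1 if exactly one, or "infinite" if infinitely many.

infinite

Row reduce the augmented matrix [T | b].
R2 ← R2 − R1: [0, 0, 0, 0]
R3 ← R3 + (2)·R1: [0, 0, 0, 0]
The echelon form has 1 nonzero rows, and every pivot lies in the first 3 columns, so rank(T) = rank([T|b]) = 1.
The system is consistent.
rank = 1 < 3 unknowns, so there are infinitely many solutions.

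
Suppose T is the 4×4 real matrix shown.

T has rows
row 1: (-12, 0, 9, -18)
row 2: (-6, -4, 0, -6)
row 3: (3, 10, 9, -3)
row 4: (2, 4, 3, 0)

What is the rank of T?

2

Row reduce to echelon form.
R2 ← R2 − (1/2)·R1: [0, -4, -9/2, 3]
R3 ← R3 + (1/4)·R1: [0, 10, 45/4, -15/2]
R4 ← R4 + (1/6)·R1: [0, 4, 9/2, -3]
R3 ← R3 + (5/2)·R2: [0, 0, 0, 0]
R4 ← R4 + R2: [0, 0, 0, 0]
Echelon form has 2 nonzero rows, so rank(T) = 2.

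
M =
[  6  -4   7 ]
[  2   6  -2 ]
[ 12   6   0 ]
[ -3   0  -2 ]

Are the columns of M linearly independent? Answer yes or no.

Row reduce M to echelon form.
R2 ← R2 − (1/3)·R1: [0, 22/3, -13/3]
R3 ← R3 − (2)·R1: [0, 14, -14]
R4 ← R4 + (1/2)·R1: [0, -2, 3/2]
R3 ← R3 − (21/11)·R2: [0, 0, -63/11]
R4 ← R4 + (3/11)·R2: [0, 0, 7/22]
R4 ← R4 + (1/18)·R3: [0, 0, 0]
3 pivots among 3 columns.
Every column is a pivot column, so the columns are linearly independent.

yes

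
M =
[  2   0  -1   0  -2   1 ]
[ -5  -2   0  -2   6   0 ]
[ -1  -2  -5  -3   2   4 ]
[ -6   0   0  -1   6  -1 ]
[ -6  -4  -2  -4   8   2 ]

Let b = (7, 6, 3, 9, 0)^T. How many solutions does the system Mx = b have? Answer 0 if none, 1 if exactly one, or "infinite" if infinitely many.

Row reduce the augmented matrix [M | b].
R2 ← R2 + (5/2)·R1: [0, -2, -5/2, -2, 1, 5/2, 47/2]
R3 ← R3 + (1/2)·R1: [0, -2, -11/2, -3, 1, 9/2, 13/2]
R4 ← R4 + (3)·R1: [0, 0, -3, -1, 0, 2, 30]
R5 ← R5 + (3)·R1: [0, -4, -5, -4, 2, 5, 21]
R3 ← R3 − R2: [0, 0, -3, -1, 0, 2, -17]
R5 ← R5 − (2)·R2: [0, 0, 0, 0, 0, 0, -26]
R4 ← R4 − R3: [0, 0, 0, 0, 0, 0, 47]
R5 ← R5 + (26/47)·R4: [0, 0, 0, 0, 0, 0, 0]
The echelon form has 4 nonzero rows; the last pivot sits in the augmented column, so rank(M) = 3 but rank([M|b]) = 4.
Since the ranks differ, the system is inconsistent.
It has no solutions.

0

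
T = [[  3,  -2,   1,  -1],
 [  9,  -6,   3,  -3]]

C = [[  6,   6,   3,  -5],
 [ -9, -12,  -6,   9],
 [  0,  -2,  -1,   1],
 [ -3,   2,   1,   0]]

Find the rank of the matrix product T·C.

1

First compute TC:
[[ 39,  38,  19, -32],
 [117, 114,  57, -96]]
Now row reduce the product.
R2 ← R2 − (3)·R1: [0, 0, 0, 0]
1 nonzero row, so rank(TC) = 1.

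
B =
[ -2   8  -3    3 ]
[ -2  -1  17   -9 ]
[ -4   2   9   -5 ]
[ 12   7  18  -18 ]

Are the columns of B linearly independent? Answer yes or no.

yes

Row reduce B to echelon form.
R2 ← R2 − R1: [0, -9, 20, -12]
R3 ← R3 − (2)·R1: [0, -14, 15, -11]
R4 ← R4 + (6)·R1: [0, 55, 0, 0]
R3 ← R3 − (14/9)·R2: [0, 0, -145/9, 23/3]
R4 ← R4 + (55/9)·R2: [0, 0, 1100/9, -220/3]
R4 ← R4 + (220/29)·R3: [0, 0, 0, -440/29]
4 pivots among 4 columns.
Every column is a pivot column, so the columns are linearly independent.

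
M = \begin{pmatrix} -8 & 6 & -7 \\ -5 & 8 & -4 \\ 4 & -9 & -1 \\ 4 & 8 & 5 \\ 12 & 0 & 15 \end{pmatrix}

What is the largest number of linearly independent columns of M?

Row reduce to echelon form.
R2 ← R2 − (5/8)·R1: [0, 17/4, 3/8]
R3 ← R3 + (1/2)·R1: [0, -6, -9/2]
R4 ← R4 + (1/2)·R1: [0, 11, 3/2]
R5 ← R5 + (3/2)·R1: [0, 9, 9/2]
R3 ← R3 + (24/17)·R2: [0, 0, -135/34]
R4 ← R4 − (44/17)·R2: [0, 0, 9/17]
R5 ← R5 − (36/17)·R2: [0, 0, 63/17]
R4 ← R4 + (2/15)·R3: [0, 0, 0]
R5 ← R5 + (14/15)·R3: [0, 0, 0]
Echelon form has 3 nonzero rows, so rank(M) = 3.
The rank gives the maximum number of linearly independent columns: 3.

3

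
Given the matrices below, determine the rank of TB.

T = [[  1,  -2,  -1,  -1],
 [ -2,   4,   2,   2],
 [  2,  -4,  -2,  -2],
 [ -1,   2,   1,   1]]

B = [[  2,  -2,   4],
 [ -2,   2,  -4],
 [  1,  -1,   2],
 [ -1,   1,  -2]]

First compute TB:
[[  6,  -6,  12],
 [-12,  12, -24],
 [ 12, -12,  24],
 [ -6,   6, -12]]
Now row reduce the product.
R2 ← R2 + (2)·R1: [0, 0, 0]
R3 ← R3 − (2)·R1: [0, 0, 0]
R4 ← R4 + R1: [0, 0, 0]
1 nonzero row, so rank(TB) = 1.

1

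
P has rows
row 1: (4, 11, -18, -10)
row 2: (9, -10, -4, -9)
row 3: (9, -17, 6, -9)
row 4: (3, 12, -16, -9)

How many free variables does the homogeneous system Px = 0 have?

Row reduce to echelon form.
R2 ← R2 − (9/4)·R1: [0, -139/4, 73/2, 27/2]
R3 ← R3 − (9/4)·R1: [0, -167/4, 93/2, 27/2]
R4 ← R4 − (3/4)·R1: [0, 15/4, -5/2, -3/2]
R3 ← R3 − (167/139)·R2: [0, 0, 368/139, -378/139]
R4 ← R4 + (15/139)·R2: [0, 0, 200/139, -6/139]
R4 ← R4 − (25/46)·R3: [0, 0, 0, 33/23]
4 nonzero rows, so rank(P) = 4.
P has 4 columns; by rank–nullity, nullity = 4 − 4 = 0.

0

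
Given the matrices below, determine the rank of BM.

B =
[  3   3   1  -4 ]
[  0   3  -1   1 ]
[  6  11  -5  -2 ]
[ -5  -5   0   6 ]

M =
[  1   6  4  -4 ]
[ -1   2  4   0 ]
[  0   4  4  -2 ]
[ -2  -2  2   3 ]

First compute BM:
[[  8,  36,  20, -26],
 [ -5,   0,  10,   5],
 [ -1,  42,  44, -20],
 [-12, -52, -28,  38]]
Now row reduce the product.
R2 ← R2 + (5/8)·R1: [0, 45/2, 45/2, -45/4]
R3 ← R3 + (1/8)·R1: [0, 93/2, 93/2, -93/4]
R4 ← R4 + (3/2)·R1: [0, 2, 2, -1]
R3 ← R3 − (31/15)·R2: [0, 0, 0, 0]
R4 ← R4 − (4/45)·R2: [0, 0, 0, 0]
2 nonzero rows, so rank(BM) = 2.

2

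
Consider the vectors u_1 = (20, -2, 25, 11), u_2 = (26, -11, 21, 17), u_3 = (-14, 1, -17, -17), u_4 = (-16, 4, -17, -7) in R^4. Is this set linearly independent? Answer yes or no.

no

Form the matrix with these vectors as rows and row reduce.
R2 ← R2 − (13/10)·R1: [0, -42/5, -23/2, 27/10]
R3 ← R3 + (7/10)·R1: [0, -2/5, 1/2, -93/10]
R4 ← R4 + (4/5)·R1: [0, 12/5, 3, 9/5]
R3 ← R3 − (1/21)·R2: [0, 0, 22/21, -66/7]
R4 ← R4 + (2/7)·R2: [0, 0, -2/7, 18/7]
R4 ← R4 + (3/11)·R3: [0, 0, 0, 0]
3 nonzero rows, so the 4 vectors span a space of dimension 3.
Since 3 < 4, the vectors are linearly dependent.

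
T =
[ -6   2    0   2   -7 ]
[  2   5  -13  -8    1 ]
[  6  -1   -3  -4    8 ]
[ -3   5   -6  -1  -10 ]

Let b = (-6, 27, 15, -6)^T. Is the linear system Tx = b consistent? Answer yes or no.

yes

Row reduce the augmented matrix [T | b].
R2 ← R2 + (1/3)·R1: [0, 17/3, -13, -22/3, -4/3, 25]
R3 ← R3 + R1: [0, 1, -3, -2, 1, 9]
R4 ← R4 − (1/2)·R1: [0, 4, -6, -2, -13/2, -3]
R3 ← R3 − (3/17)·R2: [0, 0, -12/17, -12/17, 21/17, 78/17]
R4 ← R4 − (12/17)·R2: [0, 0, 54/17, 54/17, -189/34, -351/17]
R4 ← R4 + (9/2)·R3: [0, 0, 0, 0, 0, 0]
The echelon form has 3 nonzero rows, and every pivot lies in the first 5 columns, so rank(T) = rank([T|b]) = 3.
The system is consistent.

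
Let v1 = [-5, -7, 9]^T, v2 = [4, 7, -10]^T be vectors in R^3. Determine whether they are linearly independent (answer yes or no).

Form the matrix with these vectors as rows and row reduce.
R2 ← R2 + (4/5)·R1: [0, 7/5, -14/5]
2 nonzero rows, so the 2 vectors span a space of dimension 2.
Since 2 = 2, the vectors are linearly independent.

yes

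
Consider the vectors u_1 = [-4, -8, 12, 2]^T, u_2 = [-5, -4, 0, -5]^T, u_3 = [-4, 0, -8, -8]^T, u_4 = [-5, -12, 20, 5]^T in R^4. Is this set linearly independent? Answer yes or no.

no

Form the matrix with these vectors as rows and row reduce.
R2 ← R2 − (5/4)·R1: [0, 6, -15, -15/2]
R3 ← R3 − R1: [0, 8, -20, -10]
R4 ← R4 − (5/4)·R1: [0, -2, 5, 5/2]
R3 ← R3 − (4/3)·R2: [0, 0, 0, 0]
R4 ← R4 + (1/3)·R2: [0, 0, 0, 0]
2 nonzero rows, so the 4 vectors span a space of dimension 2.
Since 2 < 4, the vectors are linearly dependent.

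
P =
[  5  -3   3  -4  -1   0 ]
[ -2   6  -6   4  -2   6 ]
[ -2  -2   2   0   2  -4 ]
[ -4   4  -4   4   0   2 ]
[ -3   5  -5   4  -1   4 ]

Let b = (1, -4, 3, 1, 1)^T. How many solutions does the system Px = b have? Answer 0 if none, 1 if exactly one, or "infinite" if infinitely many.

Row reduce the augmented matrix [P | b].
R2 ← R2 + (2/5)·R1: [0, 24/5, -24/5, 12/5, -12/5, 6, -18/5]
R3 ← R3 + (2/5)·R1: [0, -16/5, 16/5, -8/5, 8/5, -4, 17/5]
R4 ← R4 + (4/5)·R1: [0, 8/5, -8/5, 4/5, -4/5, 2, 9/5]
R5 ← R5 + (3/5)·R1: [0, 16/5, -16/5, 8/5, -8/5, 4, 8/5]
R3 ← R3 + (2/3)·R2: [0, 0, 0, 0, 0, 0, 1]
R4 ← R4 − (1/3)·R2: [0, 0, 0, 0, 0, 0, 3]
R5 ← R5 − (2/3)·R2: [0, 0, 0, 0, 0, 0, 4]
R4 ← R4 − (3)·R3: [0, 0, 0, 0, 0, 0, 0]
R5 ← R5 − (4)·R3: [0, 0, 0, 0, 0, 0, 0]
The echelon form has 3 nonzero rows; the last pivot sits in the augmented column, so rank(P) = 2 but rank([P|b]) = 3.
Since the ranks differ, the system is inconsistent.
It has no solutions.

0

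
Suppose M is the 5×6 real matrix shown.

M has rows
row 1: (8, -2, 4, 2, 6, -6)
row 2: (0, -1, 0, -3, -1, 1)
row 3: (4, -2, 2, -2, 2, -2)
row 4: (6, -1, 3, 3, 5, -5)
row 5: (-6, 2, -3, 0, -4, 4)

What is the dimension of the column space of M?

Row reduce to echelon form.
R3 ← R3 − (1/2)·R1: [0, -1, 0, -3, -1, 1]
R4 ← R4 − (3/4)·R1: [0, 1/2, 0, 3/2, 1/2, -1/2]
R5 ← R5 + (3/4)·R1: [0, 1/2, 0, 3/2, 1/2, -1/2]
R3 ← R3 − R2: [0, 0, 0, 0, 0, 0]
R4 ← R4 + (1/2)·R2: [0, 0, 0, 0, 0, 0]
R5 ← R5 + (1/2)·R2: [0, 0, 0, 0, 0, 0]
Echelon form has 2 nonzero rows, so rank(M) = 2.
The column space has dimension equal to the rank: 2.

2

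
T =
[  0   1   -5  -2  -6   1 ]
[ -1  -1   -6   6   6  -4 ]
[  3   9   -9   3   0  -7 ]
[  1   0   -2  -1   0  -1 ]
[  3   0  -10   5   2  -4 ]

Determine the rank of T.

5

Row reduce to echelon form.
Swap R1 ↔ R2
R3 ← R3 + (3)·R1: [0, 6, -27, 21, 18, -19]
R4 ← R4 + R1: [0, -1, -8, 5, 6, -5]
R5 ← R5 + (3)·R1: [0, -3, -28, 23, 20, -16]
R3 ← R3 − (6)·R2: [0, 0, 3, 33, 54, -25]
R4 ← R4 + R2: [0, 0, -13, 3, 0, -4]
R5 ← R5 + (3)·R2: [0, 0, -43, 17, 2, -13]
R4 ← R4 + (13/3)·R3: [0, 0, 0, 146, 234, -337/3]
R5 ← R5 + (43/3)·R3: [0, 0, 0, 490, 776, -1114/3]
R5 ← R5 − (245/73)·R4: [0, 0, 0, 0, -682/73, 1243/219]
Echelon form has 5 nonzero rows, so rank(T) = 5.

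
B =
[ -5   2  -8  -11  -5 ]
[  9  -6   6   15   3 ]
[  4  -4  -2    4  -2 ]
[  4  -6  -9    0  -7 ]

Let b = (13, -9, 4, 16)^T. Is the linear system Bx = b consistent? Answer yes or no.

yes

Row reduce the augmented matrix [B | b].
R2 ← R2 + (9/5)·R1: [0, -12/5, -42/5, -24/5, -6, 72/5]
R3 ← R3 + (4/5)·R1: [0, -12/5, -42/5, -24/5, -6, 72/5]
R4 ← R4 + (4/5)·R1: [0, -22/5, -77/5, -44/5, -11, 132/5]
R3 ← R3 − R2: [0, 0, 0, 0, 0, 0]
R4 ← R4 − (11/6)·R2: [0, 0, 0, 0, 0, 0]
The echelon form has 2 nonzero rows, and every pivot lies in the first 5 columns, so rank(B) = rank([B|b]) = 2.
The system is consistent.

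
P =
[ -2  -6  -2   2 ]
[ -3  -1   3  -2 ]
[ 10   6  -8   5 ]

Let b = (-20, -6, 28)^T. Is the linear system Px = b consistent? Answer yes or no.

yes

Row reduce the augmented matrix [P | b].
R2 ← R2 − (3/2)·R1: [0, 8, 6, -5, 24]
R3 ← R3 + (5)·R1: [0, -24, -18, 15, -72]
R3 ← R3 + (3)·R2: [0, 0, 0, 0, 0]
The echelon form has 2 nonzero rows, and every pivot lies in the first 4 columns, so rank(P) = rank([P|b]) = 2.
The system is consistent.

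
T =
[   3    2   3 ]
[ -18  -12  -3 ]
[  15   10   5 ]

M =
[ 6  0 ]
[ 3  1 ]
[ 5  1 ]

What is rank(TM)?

2

First compute TM:
[[ 39,   5],
 [-159, -15],
 [145,  15]]
Now row reduce the product.
R2 ← R2 + (53/13)·R1: [0, 70/13]
R3 ← R3 − (145/39)·R1: [0, -140/39]
R3 ← R3 + (2/3)·R2: [0, 0]
2 nonzero rows, so rank(TM) = 2.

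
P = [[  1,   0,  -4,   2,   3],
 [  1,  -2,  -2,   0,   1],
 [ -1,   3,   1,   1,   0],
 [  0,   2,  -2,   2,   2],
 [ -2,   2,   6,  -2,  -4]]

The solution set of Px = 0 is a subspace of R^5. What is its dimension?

3

Row reduce to echelon form.
R2 ← R2 − R1: [0, -2, 2, -2, -2]
R3 ← R3 + R1: [0, 3, -3, 3, 3]
R5 ← R5 + (2)·R1: [0, 2, -2, 2, 2]
R3 ← R3 + (3/2)·R2: [0, 0, 0, 0, 0]
R4 ← R4 + R2: [0, 0, 0, 0, 0]
R5 ← R5 + R2: [0, 0, 0, 0, 0]
2 nonzero rows, so rank(P) = 2.
P has 5 columns; by rank–nullity, nullity = 5 − 2 = 3.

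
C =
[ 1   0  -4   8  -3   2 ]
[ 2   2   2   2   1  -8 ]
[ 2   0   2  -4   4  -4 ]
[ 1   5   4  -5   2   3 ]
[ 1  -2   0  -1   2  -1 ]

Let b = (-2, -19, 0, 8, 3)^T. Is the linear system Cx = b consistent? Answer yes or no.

yes

Row reduce the augmented matrix [C | b].
R2 ← R2 − (2)·R1: [0, 2, 10, -14, 7, -12, -15]
R3 ← R3 − (2)·R1: [0, 0, 10, -20, 10, -8, 4]
R4 ← R4 − R1: [0, 5, 8, -13, 5, 1, 10]
R5 ← R5 − R1: [0, -2, 4, -9, 5, -3, 5]
R4 ← R4 − (5/2)·R2: [0, 0, -17, 22, -25/2, 31, 95/2]
R5 ← R5 + R2: [0, 0, 14, -23, 12, -15, -10]
R4 ← R4 + (17/10)·R3: [0, 0, 0, -12, 9/2, 87/5, 543/10]
R5 ← R5 − (7/5)·R3: [0, 0, 0, 5, -2, -19/5, -78/5]
R5 ← R5 + (5/12)·R4: [0, 0, 0, 0, -1/8, 69/20, 281/40]
The echelon form has 5 nonzero rows, and every pivot lies in the first 6 columns, so rank(C) = rank([C|b]) = 5.
The system is consistent.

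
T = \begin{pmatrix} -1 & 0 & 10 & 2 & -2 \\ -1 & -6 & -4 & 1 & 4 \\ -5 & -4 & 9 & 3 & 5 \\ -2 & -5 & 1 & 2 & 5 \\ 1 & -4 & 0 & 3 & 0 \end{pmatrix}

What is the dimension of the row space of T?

5

Row reduce to echelon form.
R2 ← R2 − R1: [0, -6, -14, -1, 6]
R3 ← R3 − (5)·R1: [0, -4, -41, -7, 15]
R4 ← R4 − (2)·R1: [0, -5, -19, -2, 9]
R5 ← R5 + R1: [0, -4, 10, 5, -2]
R3 ← R3 − (2/3)·R2: [0, 0, -95/3, -19/3, 11]
R4 ← R4 − (5/6)·R2: [0, 0, -22/3, -7/6, 4]
R5 ← R5 − (2/3)·R2: [0, 0, 58/3, 17/3, -6]
R4 ← R4 − (22/95)·R3: [0, 0, 0, 3/10, 138/95]
R5 ← R5 + (58/95)·R3: [0, 0, 0, 9/5, 68/95]
R5 ← R5 − (6)·R4: [0, 0, 0, 0, -8]
Echelon form has 5 nonzero rows, so rank(T) = 5.
The row space has dimension equal to the rank: 5.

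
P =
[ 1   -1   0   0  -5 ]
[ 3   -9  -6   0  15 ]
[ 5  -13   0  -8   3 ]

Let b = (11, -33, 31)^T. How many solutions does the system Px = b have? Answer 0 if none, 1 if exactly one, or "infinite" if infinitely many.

infinite

Row reduce the augmented matrix [P | b].
R2 ← R2 − (3)·R1: [0, -6, -6, 0, 30, -66]
R3 ← R3 − (5)·R1: [0, -8, 0, -8, 28, -24]
R3 ← R3 − (4/3)·R2: [0, 0, 8, -8, -12, 64]
The echelon form has 3 nonzero rows, and every pivot lies in the first 5 columns, so rank(P) = rank([P|b]) = 3.
The system is consistent.
rank = 3 < 5 unknowns, so there are infinitely many solutions.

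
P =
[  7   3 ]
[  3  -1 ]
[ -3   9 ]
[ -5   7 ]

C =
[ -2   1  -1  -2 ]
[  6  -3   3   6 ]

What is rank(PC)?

First compute PC:
[[  4,  -2,   2,   4],
 [-12,   6,  -6, -12],
 [ 60, -30,  30,  60],
 [ 52, -26,  26,  52]]
Now row reduce the product.
R2 ← R2 + (3)·R1: [0, 0, 0, 0]
R3 ← R3 − (15)·R1: [0, 0, 0, 0]
R4 ← R4 − (13)·R1: [0, 0, 0, 0]
1 nonzero row, so rank(PC) = 1.

1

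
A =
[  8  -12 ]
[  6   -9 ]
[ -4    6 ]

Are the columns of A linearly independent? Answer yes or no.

no

Row reduce A to echelon form.
R2 ← R2 − (3/4)·R1: [0, 0]
R3 ← R3 + (1/2)·R1: [0, 0]
1 pivot among 2 columns.
Only 1 < 2 pivot columns, so the columns are linearly dependent.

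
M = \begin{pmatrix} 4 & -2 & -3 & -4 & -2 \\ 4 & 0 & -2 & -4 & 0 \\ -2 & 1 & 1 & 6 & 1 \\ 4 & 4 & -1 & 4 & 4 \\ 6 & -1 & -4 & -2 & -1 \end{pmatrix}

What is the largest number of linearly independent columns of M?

Row reduce to echelon form.
R2 ← R2 − R1: [0, 2, 1, 0, 2]
R3 ← R3 + (1/2)·R1: [0, 0, -1/2, 4, 0]
R4 ← R4 − R1: [0, 6, 2, 8, 6]
R5 ← R5 − (3/2)·R1: [0, 2, 1/2, 4, 2]
R4 ← R4 − (3)·R2: [0, 0, -1, 8, 0]
R5 ← R5 − R2: [0, 0, -1/2, 4, 0]
R4 ← R4 − (2)·R3: [0, 0, 0, 0, 0]
R5 ← R5 − R3: [0, 0, 0, 0, 0]
Echelon form has 3 nonzero rows, so rank(M) = 3.
The rank gives the maximum number of linearly independent columns: 3.

3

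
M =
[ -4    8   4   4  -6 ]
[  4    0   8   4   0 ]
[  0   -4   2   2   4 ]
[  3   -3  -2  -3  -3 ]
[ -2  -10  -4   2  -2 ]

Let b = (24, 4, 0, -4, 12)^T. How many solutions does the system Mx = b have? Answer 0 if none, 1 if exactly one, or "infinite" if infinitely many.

Row reduce the augmented matrix [M | b].
R2 ← R2 + R1: [0, 8, 12, 8, -6, 28]
R4 ← R4 + (3/4)·R1: [0, 3, 1, 0, -15/2, 14]
R5 ← R5 − (1/2)·R1: [0, -14, -6, 0, 1, 0]
R3 ← R3 + (1/2)·R2: [0, 0, 8, 6, 1, 14]
R4 ← R4 − (3/8)·R2: [0, 0, -7/2, -3, -21/4, 7/2]
R5 ← R5 + (7/4)·R2: [0, 0, 15, 14, -19/2, 49]
R4 ← R4 + (7/16)·R3: [0, 0, 0, -3/8, -77/16, 77/8]
R5 ← R5 − (15/8)·R3: [0, 0, 0, 11/4, -91/8, 91/4]
R5 ← R5 + (22/3)·R4: [0, 0, 0, 0, -140/3, 280/3]
The echelon form has 5 nonzero rows, and every pivot lies in the first 5 columns, so rank(M) = rank([M|b]) = 5.
The system is consistent.
rank = 5 = number of unknowns, so the solution is unique.

1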